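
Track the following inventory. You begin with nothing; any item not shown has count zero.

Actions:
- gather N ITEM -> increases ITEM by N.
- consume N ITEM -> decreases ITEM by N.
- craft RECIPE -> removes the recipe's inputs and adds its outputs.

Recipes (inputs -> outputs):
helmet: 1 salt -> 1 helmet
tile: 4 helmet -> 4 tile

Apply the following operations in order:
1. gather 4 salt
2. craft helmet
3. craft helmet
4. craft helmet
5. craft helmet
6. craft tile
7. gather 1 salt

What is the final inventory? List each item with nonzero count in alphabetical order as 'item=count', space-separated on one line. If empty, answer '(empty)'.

Answer: salt=1 tile=4

Derivation:
After 1 (gather 4 salt): salt=4
After 2 (craft helmet): helmet=1 salt=3
After 3 (craft helmet): helmet=2 salt=2
After 4 (craft helmet): helmet=3 salt=1
After 5 (craft helmet): helmet=4
After 6 (craft tile): tile=4
After 7 (gather 1 salt): salt=1 tile=4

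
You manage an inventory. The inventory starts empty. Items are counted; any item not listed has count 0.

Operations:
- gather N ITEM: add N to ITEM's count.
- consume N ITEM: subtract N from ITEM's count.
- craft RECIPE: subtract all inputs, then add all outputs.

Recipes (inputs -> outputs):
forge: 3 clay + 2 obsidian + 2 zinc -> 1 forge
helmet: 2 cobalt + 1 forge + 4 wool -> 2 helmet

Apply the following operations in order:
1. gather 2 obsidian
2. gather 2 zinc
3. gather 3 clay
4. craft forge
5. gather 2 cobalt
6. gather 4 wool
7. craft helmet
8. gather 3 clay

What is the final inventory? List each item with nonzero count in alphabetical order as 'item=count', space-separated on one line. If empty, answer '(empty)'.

Answer: clay=3 helmet=2

Derivation:
After 1 (gather 2 obsidian): obsidian=2
After 2 (gather 2 zinc): obsidian=2 zinc=2
After 3 (gather 3 clay): clay=3 obsidian=2 zinc=2
After 4 (craft forge): forge=1
After 5 (gather 2 cobalt): cobalt=2 forge=1
After 6 (gather 4 wool): cobalt=2 forge=1 wool=4
After 7 (craft helmet): helmet=2
After 8 (gather 3 clay): clay=3 helmet=2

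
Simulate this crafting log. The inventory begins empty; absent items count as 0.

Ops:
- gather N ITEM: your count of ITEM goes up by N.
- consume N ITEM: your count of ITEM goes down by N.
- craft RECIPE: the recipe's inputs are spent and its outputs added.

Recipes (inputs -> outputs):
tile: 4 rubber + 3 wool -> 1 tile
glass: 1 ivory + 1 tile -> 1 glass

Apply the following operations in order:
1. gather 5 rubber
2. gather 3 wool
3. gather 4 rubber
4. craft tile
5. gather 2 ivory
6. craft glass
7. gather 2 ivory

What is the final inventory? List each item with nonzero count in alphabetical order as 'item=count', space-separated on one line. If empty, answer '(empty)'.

After 1 (gather 5 rubber): rubber=5
After 2 (gather 3 wool): rubber=5 wool=3
After 3 (gather 4 rubber): rubber=9 wool=3
After 4 (craft tile): rubber=5 tile=1
After 5 (gather 2 ivory): ivory=2 rubber=5 tile=1
After 6 (craft glass): glass=1 ivory=1 rubber=5
After 7 (gather 2 ivory): glass=1 ivory=3 rubber=5

Answer: glass=1 ivory=3 rubber=5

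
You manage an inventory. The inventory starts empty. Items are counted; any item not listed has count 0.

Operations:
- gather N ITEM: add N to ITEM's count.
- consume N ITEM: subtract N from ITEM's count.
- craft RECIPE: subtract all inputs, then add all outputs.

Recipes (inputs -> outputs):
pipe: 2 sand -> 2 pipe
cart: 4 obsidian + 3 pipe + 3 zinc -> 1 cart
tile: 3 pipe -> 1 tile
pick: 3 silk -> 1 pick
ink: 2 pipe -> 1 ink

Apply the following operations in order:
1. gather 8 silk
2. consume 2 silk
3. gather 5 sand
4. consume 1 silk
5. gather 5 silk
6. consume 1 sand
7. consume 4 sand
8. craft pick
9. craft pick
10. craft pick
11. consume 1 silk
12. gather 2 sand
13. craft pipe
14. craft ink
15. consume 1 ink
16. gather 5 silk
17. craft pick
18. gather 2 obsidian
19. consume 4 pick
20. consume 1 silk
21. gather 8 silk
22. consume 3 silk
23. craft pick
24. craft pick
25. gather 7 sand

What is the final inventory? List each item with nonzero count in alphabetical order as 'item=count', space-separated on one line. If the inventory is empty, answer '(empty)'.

Answer: obsidian=2 pick=2 sand=7

Derivation:
After 1 (gather 8 silk): silk=8
After 2 (consume 2 silk): silk=6
After 3 (gather 5 sand): sand=5 silk=6
After 4 (consume 1 silk): sand=5 silk=5
After 5 (gather 5 silk): sand=5 silk=10
After 6 (consume 1 sand): sand=4 silk=10
After 7 (consume 4 sand): silk=10
After 8 (craft pick): pick=1 silk=7
After 9 (craft pick): pick=2 silk=4
After 10 (craft pick): pick=3 silk=1
After 11 (consume 1 silk): pick=3
After 12 (gather 2 sand): pick=3 sand=2
After 13 (craft pipe): pick=3 pipe=2
After 14 (craft ink): ink=1 pick=3
After 15 (consume 1 ink): pick=3
After 16 (gather 5 silk): pick=3 silk=5
After 17 (craft pick): pick=4 silk=2
After 18 (gather 2 obsidian): obsidian=2 pick=4 silk=2
After 19 (consume 4 pick): obsidian=2 silk=2
After 20 (consume 1 silk): obsidian=2 silk=1
After 21 (gather 8 silk): obsidian=2 silk=9
After 22 (consume 3 silk): obsidian=2 silk=6
After 23 (craft pick): obsidian=2 pick=1 silk=3
After 24 (craft pick): obsidian=2 pick=2
After 25 (gather 7 sand): obsidian=2 pick=2 sand=7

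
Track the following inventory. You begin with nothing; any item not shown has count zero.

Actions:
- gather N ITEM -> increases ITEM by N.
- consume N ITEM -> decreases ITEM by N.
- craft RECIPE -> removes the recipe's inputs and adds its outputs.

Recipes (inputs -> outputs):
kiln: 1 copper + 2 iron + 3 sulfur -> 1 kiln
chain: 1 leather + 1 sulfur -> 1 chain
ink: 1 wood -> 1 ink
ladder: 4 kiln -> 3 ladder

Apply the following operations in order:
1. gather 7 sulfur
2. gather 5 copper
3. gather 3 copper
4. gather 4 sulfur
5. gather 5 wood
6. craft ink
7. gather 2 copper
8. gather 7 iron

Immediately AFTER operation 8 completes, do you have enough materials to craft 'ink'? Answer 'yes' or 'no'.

After 1 (gather 7 sulfur): sulfur=7
After 2 (gather 5 copper): copper=5 sulfur=7
After 3 (gather 3 copper): copper=8 sulfur=7
After 4 (gather 4 sulfur): copper=8 sulfur=11
After 5 (gather 5 wood): copper=8 sulfur=11 wood=5
After 6 (craft ink): copper=8 ink=1 sulfur=11 wood=4
After 7 (gather 2 copper): copper=10 ink=1 sulfur=11 wood=4
After 8 (gather 7 iron): copper=10 ink=1 iron=7 sulfur=11 wood=4

Answer: yes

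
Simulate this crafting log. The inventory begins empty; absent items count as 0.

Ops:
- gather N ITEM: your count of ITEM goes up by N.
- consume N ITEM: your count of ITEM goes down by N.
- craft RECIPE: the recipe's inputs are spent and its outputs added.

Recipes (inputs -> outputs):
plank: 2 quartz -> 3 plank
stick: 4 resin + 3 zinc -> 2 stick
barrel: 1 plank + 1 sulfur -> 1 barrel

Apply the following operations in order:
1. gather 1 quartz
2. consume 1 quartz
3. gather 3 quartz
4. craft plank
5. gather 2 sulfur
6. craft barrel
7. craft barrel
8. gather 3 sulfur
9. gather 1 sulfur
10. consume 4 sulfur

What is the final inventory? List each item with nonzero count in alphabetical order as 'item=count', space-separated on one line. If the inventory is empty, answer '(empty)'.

Answer: barrel=2 plank=1 quartz=1

Derivation:
After 1 (gather 1 quartz): quartz=1
After 2 (consume 1 quartz): (empty)
After 3 (gather 3 quartz): quartz=3
After 4 (craft plank): plank=3 quartz=1
After 5 (gather 2 sulfur): plank=3 quartz=1 sulfur=2
After 6 (craft barrel): barrel=1 plank=2 quartz=1 sulfur=1
After 7 (craft barrel): barrel=2 plank=1 quartz=1
After 8 (gather 3 sulfur): barrel=2 plank=1 quartz=1 sulfur=3
After 9 (gather 1 sulfur): barrel=2 plank=1 quartz=1 sulfur=4
After 10 (consume 4 sulfur): barrel=2 plank=1 quartz=1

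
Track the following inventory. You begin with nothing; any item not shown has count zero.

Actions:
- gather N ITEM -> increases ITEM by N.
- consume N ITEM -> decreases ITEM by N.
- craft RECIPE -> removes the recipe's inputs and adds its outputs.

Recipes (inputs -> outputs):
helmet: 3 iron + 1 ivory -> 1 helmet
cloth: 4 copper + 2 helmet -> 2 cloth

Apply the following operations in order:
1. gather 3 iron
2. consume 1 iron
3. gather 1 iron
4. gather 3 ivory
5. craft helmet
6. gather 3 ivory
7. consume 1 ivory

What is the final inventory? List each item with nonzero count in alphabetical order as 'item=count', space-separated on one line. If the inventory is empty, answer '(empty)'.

Answer: helmet=1 ivory=4

Derivation:
After 1 (gather 3 iron): iron=3
After 2 (consume 1 iron): iron=2
After 3 (gather 1 iron): iron=3
After 4 (gather 3 ivory): iron=3 ivory=3
After 5 (craft helmet): helmet=1 ivory=2
After 6 (gather 3 ivory): helmet=1 ivory=5
After 7 (consume 1 ivory): helmet=1 ivory=4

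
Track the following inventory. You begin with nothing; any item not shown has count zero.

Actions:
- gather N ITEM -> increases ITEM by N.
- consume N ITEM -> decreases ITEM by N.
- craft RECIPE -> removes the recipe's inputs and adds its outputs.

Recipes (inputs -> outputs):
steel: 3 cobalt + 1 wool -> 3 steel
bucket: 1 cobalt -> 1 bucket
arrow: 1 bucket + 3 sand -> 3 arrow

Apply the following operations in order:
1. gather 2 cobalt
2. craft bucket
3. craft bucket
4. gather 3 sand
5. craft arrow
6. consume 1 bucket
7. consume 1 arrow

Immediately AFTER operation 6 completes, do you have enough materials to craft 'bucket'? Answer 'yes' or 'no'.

Answer: no

Derivation:
After 1 (gather 2 cobalt): cobalt=2
After 2 (craft bucket): bucket=1 cobalt=1
After 3 (craft bucket): bucket=2
After 4 (gather 3 sand): bucket=2 sand=3
After 5 (craft arrow): arrow=3 bucket=1
After 6 (consume 1 bucket): arrow=3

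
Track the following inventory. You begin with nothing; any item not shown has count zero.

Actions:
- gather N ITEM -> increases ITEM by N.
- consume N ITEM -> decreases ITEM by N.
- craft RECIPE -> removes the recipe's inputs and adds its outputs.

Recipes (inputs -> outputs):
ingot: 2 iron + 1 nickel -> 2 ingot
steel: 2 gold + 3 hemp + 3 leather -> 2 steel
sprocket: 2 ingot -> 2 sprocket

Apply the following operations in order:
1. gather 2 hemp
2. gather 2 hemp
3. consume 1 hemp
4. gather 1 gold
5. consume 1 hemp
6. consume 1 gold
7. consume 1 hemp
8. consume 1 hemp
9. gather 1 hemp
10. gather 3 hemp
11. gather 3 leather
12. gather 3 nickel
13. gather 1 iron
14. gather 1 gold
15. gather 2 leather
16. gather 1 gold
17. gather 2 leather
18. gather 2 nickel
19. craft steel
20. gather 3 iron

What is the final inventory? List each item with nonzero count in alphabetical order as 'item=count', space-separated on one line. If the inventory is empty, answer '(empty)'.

After 1 (gather 2 hemp): hemp=2
After 2 (gather 2 hemp): hemp=4
After 3 (consume 1 hemp): hemp=3
After 4 (gather 1 gold): gold=1 hemp=3
After 5 (consume 1 hemp): gold=1 hemp=2
After 6 (consume 1 gold): hemp=2
After 7 (consume 1 hemp): hemp=1
After 8 (consume 1 hemp): (empty)
After 9 (gather 1 hemp): hemp=1
After 10 (gather 3 hemp): hemp=4
After 11 (gather 3 leather): hemp=4 leather=3
After 12 (gather 3 nickel): hemp=4 leather=3 nickel=3
After 13 (gather 1 iron): hemp=4 iron=1 leather=3 nickel=3
After 14 (gather 1 gold): gold=1 hemp=4 iron=1 leather=3 nickel=3
After 15 (gather 2 leather): gold=1 hemp=4 iron=1 leather=5 nickel=3
After 16 (gather 1 gold): gold=2 hemp=4 iron=1 leather=5 nickel=3
After 17 (gather 2 leather): gold=2 hemp=4 iron=1 leather=7 nickel=3
After 18 (gather 2 nickel): gold=2 hemp=4 iron=1 leather=7 nickel=5
After 19 (craft steel): hemp=1 iron=1 leather=4 nickel=5 steel=2
After 20 (gather 3 iron): hemp=1 iron=4 leather=4 nickel=5 steel=2

Answer: hemp=1 iron=4 leather=4 nickel=5 steel=2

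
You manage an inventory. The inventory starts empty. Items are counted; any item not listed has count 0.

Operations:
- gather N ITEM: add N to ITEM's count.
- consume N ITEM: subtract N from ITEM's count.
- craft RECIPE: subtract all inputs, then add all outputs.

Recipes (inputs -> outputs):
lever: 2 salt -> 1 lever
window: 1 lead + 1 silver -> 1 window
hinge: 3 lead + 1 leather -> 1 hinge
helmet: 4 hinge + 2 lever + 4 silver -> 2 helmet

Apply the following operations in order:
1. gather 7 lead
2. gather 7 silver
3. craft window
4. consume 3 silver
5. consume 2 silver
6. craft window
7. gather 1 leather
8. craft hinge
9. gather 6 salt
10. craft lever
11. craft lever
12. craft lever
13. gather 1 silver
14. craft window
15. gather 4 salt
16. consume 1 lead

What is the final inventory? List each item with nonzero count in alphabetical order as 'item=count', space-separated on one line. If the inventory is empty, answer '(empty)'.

After 1 (gather 7 lead): lead=7
After 2 (gather 7 silver): lead=7 silver=7
After 3 (craft window): lead=6 silver=6 window=1
After 4 (consume 3 silver): lead=6 silver=3 window=1
After 5 (consume 2 silver): lead=6 silver=1 window=1
After 6 (craft window): lead=5 window=2
After 7 (gather 1 leather): lead=5 leather=1 window=2
After 8 (craft hinge): hinge=1 lead=2 window=2
After 9 (gather 6 salt): hinge=1 lead=2 salt=6 window=2
After 10 (craft lever): hinge=1 lead=2 lever=1 salt=4 window=2
After 11 (craft lever): hinge=1 lead=2 lever=2 salt=2 window=2
After 12 (craft lever): hinge=1 lead=2 lever=3 window=2
After 13 (gather 1 silver): hinge=1 lead=2 lever=3 silver=1 window=2
After 14 (craft window): hinge=1 lead=1 lever=3 window=3
After 15 (gather 4 salt): hinge=1 lead=1 lever=3 salt=4 window=3
After 16 (consume 1 lead): hinge=1 lever=3 salt=4 window=3

Answer: hinge=1 lever=3 salt=4 window=3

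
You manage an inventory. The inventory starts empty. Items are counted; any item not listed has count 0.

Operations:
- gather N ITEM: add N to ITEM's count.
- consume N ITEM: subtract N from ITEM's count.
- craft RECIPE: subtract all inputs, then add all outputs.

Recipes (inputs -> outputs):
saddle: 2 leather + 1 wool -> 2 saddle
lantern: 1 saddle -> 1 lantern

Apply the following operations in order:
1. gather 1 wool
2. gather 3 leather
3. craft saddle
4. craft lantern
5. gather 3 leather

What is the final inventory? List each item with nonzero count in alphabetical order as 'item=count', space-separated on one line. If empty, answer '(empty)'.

After 1 (gather 1 wool): wool=1
After 2 (gather 3 leather): leather=3 wool=1
After 3 (craft saddle): leather=1 saddle=2
After 4 (craft lantern): lantern=1 leather=1 saddle=1
After 5 (gather 3 leather): lantern=1 leather=4 saddle=1

Answer: lantern=1 leather=4 saddle=1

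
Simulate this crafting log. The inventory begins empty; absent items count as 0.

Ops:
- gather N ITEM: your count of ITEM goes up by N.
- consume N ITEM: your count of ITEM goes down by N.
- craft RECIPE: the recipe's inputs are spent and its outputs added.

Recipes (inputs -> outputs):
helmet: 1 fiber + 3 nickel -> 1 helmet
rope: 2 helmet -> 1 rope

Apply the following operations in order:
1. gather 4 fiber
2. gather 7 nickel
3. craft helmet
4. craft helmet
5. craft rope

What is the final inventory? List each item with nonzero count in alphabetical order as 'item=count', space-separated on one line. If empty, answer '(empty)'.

Answer: fiber=2 nickel=1 rope=1

Derivation:
After 1 (gather 4 fiber): fiber=4
After 2 (gather 7 nickel): fiber=4 nickel=7
After 3 (craft helmet): fiber=3 helmet=1 nickel=4
After 4 (craft helmet): fiber=2 helmet=2 nickel=1
After 5 (craft rope): fiber=2 nickel=1 rope=1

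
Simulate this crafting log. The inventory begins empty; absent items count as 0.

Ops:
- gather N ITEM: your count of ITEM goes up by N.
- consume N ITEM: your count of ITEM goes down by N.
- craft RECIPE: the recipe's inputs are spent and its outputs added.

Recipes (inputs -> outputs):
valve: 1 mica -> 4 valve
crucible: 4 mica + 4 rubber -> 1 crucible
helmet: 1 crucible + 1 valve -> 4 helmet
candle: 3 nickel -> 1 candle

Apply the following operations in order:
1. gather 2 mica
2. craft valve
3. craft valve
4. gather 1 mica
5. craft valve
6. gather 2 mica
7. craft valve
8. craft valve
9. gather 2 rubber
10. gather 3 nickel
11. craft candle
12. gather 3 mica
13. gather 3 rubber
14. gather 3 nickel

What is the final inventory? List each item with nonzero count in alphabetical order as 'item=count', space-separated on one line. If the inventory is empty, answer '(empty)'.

After 1 (gather 2 mica): mica=2
After 2 (craft valve): mica=1 valve=4
After 3 (craft valve): valve=8
After 4 (gather 1 mica): mica=1 valve=8
After 5 (craft valve): valve=12
After 6 (gather 2 mica): mica=2 valve=12
After 7 (craft valve): mica=1 valve=16
After 8 (craft valve): valve=20
After 9 (gather 2 rubber): rubber=2 valve=20
After 10 (gather 3 nickel): nickel=3 rubber=2 valve=20
After 11 (craft candle): candle=1 rubber=2 valve=20
After 12 (gather 3 mica): candle=1 mica=3 rubber=2 valve=20
After 13 (gather 3 rubber): candle=1 mica=3 rubber=5 valve=20
After 14 (gather 3 nickel): candle=1 mica=3 nickel=3 rubber=5 valve=20

Answer: candle=1 mica=3 nickel=3 rubber=5 valve=20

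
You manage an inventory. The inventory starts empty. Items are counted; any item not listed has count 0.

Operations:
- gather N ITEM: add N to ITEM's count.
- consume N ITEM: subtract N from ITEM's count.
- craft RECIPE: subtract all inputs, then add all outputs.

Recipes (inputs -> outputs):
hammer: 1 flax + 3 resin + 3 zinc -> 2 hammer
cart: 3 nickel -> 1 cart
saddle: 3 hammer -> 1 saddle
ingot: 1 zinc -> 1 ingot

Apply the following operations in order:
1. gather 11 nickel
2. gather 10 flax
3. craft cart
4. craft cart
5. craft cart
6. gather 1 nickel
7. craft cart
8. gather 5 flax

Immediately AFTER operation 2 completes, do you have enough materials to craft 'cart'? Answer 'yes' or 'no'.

After 1 (gather 11 nickel): nickel=11
After 2 (gather 10 flax): flax=10 nickel=11

Answer: yes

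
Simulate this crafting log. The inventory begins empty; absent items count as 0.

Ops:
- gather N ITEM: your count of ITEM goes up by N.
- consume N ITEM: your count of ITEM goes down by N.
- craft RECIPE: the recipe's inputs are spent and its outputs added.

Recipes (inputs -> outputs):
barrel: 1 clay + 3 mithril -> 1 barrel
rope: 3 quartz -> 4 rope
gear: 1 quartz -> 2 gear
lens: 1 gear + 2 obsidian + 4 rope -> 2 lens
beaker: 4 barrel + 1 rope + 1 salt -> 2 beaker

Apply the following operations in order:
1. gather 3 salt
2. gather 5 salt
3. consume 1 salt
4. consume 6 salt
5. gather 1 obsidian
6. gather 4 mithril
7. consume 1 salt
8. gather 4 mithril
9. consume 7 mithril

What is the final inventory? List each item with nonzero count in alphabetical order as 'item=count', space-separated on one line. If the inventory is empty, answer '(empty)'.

Answer: mithril=1 obsidian=1

Derivation:
After 1 (gather 3 salt): salt=3
After 2 (gather 5 salt): salt=8
After 3 (consume 1 salt): salt=7
After 4 (consume 6 salt): salt=1
After 5 (gather 1 obsidian): obsidian=1 salt=1
After 6 (gather 4 mithril): mithril=4 obsidian=1 salt=1
After 7 (consume 1 salt): mithril=4 obsidian=1
After 8 (gather 4 mithril): mithril=8 obsidian=1
After 9 (consume 7 mithril): mithril=1 obsidian=1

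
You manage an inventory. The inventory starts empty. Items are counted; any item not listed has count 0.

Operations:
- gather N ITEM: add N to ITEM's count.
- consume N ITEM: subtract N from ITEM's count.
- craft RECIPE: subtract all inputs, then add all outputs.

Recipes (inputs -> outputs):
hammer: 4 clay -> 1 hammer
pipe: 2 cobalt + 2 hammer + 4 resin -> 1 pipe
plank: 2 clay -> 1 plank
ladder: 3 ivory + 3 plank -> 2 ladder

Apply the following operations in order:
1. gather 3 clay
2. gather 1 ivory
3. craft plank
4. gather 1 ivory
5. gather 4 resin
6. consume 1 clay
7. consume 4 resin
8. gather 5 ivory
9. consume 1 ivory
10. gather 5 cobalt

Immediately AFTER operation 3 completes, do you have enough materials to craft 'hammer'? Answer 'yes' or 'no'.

After 1 (gather 3 clay): clay=3
After 2 (gather 1 ivory): clay=3 ivory=1
After 3 (craft plank): clay=1 ivory=1 plank=1

Answer: no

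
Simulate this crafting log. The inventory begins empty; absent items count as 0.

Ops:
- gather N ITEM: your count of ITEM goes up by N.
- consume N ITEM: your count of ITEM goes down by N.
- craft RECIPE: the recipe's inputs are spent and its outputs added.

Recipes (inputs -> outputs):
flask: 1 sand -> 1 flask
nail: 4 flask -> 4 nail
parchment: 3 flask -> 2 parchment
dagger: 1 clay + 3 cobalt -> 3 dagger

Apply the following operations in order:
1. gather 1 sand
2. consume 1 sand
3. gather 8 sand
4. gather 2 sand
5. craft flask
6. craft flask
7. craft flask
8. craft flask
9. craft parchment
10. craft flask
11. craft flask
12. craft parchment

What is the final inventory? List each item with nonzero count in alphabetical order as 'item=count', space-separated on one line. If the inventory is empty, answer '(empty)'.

After 1 (gather 1 sand): sand=1
After 2 (consume 1 sand): (empty)
After 3 (gather 8 sand): sand=8
After 4 (gather 2 sand): sand=10
After 5 (craft flask): flask=1 sand=9
After 6 (craft flask): flask=2 sand=8
After 7 (craft flask): flask=3 sand=7
After 8 (craft flask): flask=4 sand=6
After 9 (craft parchment): flask=1 parchment=2 sand=6
After 10 (craft flask): flask=2 parchment=2 sand=5
After 11 (craft flask): flask=3 parchment=2 sand=4
After 12 (craft parchment): parchment=4 sand=4

Answer: parchment=4 sand=4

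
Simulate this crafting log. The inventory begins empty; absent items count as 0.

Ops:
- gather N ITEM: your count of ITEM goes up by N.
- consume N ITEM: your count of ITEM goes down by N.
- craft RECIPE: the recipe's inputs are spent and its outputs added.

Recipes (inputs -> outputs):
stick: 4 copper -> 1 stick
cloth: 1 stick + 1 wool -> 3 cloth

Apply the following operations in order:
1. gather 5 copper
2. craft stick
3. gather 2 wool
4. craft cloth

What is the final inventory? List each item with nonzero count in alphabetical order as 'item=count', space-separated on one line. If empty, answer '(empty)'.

After 1 (gather 5 copper): copper=5
After 2 (craft stick): copper=1 stick=1
After 3 (gather 2 wool): copper=1 stick=1 wool=2
After 4 (craft cloth): cloth=3 copper=1 wool=1

Answer: cloth=3 copper=1 wool=1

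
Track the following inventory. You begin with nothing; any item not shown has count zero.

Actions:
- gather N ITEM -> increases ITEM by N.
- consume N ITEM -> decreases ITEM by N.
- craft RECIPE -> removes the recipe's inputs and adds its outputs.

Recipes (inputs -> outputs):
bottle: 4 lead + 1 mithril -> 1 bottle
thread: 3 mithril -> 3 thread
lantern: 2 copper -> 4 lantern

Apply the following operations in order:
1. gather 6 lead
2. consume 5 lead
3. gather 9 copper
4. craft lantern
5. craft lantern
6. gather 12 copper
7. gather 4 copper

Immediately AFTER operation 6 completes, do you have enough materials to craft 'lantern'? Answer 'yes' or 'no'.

After 1 (gather 6 lead): lead=6
After 2 (consume 5 lead): lead=1
After 3 (gather 9 copper): copper=9 lead=1
After 4 (craft lantern): copper=7 lantern=4 lead=1
After 5 (craft lantern): copper=5 lantern=8 lead=1
After 6 (gather 12 copper): copper=17 lantern=8 lead=1

Answer: yes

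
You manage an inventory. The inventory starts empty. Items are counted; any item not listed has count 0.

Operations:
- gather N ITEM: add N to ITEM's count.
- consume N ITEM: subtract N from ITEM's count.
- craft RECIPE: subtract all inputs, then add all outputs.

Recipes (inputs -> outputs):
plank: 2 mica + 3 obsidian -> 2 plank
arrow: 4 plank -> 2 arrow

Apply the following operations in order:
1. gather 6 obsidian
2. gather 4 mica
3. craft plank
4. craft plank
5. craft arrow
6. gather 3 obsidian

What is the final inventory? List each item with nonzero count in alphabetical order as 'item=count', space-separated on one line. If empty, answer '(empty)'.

After 1 (gather 6 obsidian): obsidian=6
After 2 (gather 4 mica): mica=4 obsidian=6
After 3 (craft plank): mica=2 obsidian=3 plank=2
After 4 (craft plank): plank=4
After 5 (craft arrow): arrow=2
After 6 (gather 3 obsidian): arrow=2 obsidian=3

Answer: arrow=2 obsidian=3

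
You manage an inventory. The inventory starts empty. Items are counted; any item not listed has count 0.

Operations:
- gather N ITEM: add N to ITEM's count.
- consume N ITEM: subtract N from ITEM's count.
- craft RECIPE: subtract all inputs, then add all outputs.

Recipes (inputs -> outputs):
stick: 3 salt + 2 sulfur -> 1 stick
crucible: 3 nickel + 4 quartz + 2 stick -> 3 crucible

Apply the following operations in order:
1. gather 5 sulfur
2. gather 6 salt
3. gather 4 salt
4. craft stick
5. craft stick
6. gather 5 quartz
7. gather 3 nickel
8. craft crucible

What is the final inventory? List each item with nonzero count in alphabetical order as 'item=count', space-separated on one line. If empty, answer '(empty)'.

After 1 (gather 5 sulfur): sulfur=5
After 2 (gather 6 salt): salt=6 sulfur=5
After 3 (gather 4 salt): salt=10 sulfur=5
After 4 (craft stick): salt=7 stick=1 sulfur=3
After 5 (craft stick): salt=4 stick=2 sulfur=1
After 6 (gather 5 quartz): quartz=5 salt=4 stick=2 sulfur=1
After 7 (gather 3 nickel): nickel=3 quartz=5 salt=4 stick=2 sulfur=1
After 8 (craft crucible): crucible=3 quartz=1 salt=4 sulfur=1

Answer: crucible=3 quartz=1 salt=4 sulfur=1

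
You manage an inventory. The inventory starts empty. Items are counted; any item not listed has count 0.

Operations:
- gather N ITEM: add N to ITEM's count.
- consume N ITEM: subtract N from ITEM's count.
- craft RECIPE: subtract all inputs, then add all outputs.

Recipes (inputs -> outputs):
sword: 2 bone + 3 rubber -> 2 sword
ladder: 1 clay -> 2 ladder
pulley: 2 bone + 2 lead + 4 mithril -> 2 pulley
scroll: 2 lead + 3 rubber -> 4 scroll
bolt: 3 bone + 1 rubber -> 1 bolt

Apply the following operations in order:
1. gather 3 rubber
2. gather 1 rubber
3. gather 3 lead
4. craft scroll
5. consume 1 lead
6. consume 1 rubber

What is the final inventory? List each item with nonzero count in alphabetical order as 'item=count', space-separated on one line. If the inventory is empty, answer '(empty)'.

After 1 (gather 3 rubber): rubber=3
After 2 (gather 1 rubber): rubber=4
After 3 (gather 3 lead): lead=3 rubber=4
After 4 (craft scroll): lead=1 rubber=1 scroll=4
After 5 (consume 1 lead): rubber=1 scroll=4
After 6 (consume 1 rubber): scroll=4

Answer: scroll=4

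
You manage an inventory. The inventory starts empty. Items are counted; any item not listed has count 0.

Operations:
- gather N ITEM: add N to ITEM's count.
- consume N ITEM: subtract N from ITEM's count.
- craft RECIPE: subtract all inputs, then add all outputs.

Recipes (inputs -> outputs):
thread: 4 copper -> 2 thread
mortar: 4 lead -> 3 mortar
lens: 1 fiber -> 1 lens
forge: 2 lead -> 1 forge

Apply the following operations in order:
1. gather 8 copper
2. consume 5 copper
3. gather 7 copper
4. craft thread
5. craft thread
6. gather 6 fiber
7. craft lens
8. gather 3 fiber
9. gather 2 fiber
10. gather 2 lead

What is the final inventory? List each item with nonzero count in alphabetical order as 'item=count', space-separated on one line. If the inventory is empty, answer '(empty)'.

After 1 (gather 8 copper): copper=8
After 2 (consume 5 copper): copper=3
After 3 (gather 7 copper): copper=10
After 4 (craft thread): copper=6 thread=2
After 5 (craft thread): copper=2 thread=4
After 6 (gather 6 fiber): copper=2 fiber=6 thread=4
After 7 (craft lens): copper=2 fiber=5 lens=1 thread=4
After 8 (gather 3 fiber): copper=2 fiber=8 lens=1 thread=4
After 9 (gather 2 fiber): copper=2 fiber=10 lens=1 thread=4
After 10 (gather 2 lead): copper=2 fiber=10 lead=2 lens=1 thread=4

Answer: copper=2 fiber=10 lead=2 lens=1 thread=4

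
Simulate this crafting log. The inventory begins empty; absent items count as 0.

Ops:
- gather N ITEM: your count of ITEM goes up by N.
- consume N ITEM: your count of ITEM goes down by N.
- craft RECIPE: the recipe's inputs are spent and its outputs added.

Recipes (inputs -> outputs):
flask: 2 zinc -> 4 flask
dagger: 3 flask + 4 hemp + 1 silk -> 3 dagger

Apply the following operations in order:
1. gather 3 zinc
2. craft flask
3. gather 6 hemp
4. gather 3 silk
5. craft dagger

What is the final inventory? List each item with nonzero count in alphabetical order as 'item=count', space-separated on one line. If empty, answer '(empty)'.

After 1 (gather 3 zinc): zinc=3
After 2 (craft flask): flask=4 zinc=1
After 3 (gather 6 hemp): flask=4 hemp=6 zinc=1
After 4 (gather 3 silk): flask=4 hemp=6 silk=3 zinc=1
After 5 (craft dagger): dagger=3 flask=1 hemp=2 silk=2 zinc=1

Answer: dagger=3 flask=1 hemp=2 silk=2 zinc=1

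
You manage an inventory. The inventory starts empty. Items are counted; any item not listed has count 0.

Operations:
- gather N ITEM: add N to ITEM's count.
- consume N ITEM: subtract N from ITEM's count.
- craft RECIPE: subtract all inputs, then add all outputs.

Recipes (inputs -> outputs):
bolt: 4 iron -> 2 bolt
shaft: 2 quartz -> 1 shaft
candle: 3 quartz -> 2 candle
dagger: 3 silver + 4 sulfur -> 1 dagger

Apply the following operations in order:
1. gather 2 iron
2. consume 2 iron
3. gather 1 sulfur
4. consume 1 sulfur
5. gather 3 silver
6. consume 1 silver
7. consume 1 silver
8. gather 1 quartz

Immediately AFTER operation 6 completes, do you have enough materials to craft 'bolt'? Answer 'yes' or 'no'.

After 1 (gather 2 iron): iron=2
After 2 (consume 2 iron): (empty)
After 3 (gather 1 sulfur): sulfur=1
After 4 (consume 1 sulfur): (empty)
After 5 (gather 3 silver): silver=3
After 6 (consume 1 silver): silver=2

Answer: no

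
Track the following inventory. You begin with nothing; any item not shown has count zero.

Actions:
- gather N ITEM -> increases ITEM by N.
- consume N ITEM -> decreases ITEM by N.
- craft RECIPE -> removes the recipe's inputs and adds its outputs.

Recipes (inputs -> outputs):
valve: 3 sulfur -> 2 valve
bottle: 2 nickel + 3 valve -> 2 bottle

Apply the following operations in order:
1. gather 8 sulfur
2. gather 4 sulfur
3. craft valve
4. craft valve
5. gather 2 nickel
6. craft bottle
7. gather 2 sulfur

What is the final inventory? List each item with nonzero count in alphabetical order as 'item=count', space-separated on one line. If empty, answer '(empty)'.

After 1 (gather 8 sulfur): sulfur=8
After 2 (gather 4 sulfur): sulfur=12
After 3 (craft valve): sulfur=9 valve=2
After 4 (craft valve): sulfur=6 valve=4
After 5 (gather 2 nickel): nickel=2 sulfur=6 valve=4
After 6 (craft bottle): bottle=2 sulfur=6 valve=1
After 7 (gather 2 sulfur): bottle=2 sulfur=8 valve=1

Answer: bottle=2 sulfur=8 valve=1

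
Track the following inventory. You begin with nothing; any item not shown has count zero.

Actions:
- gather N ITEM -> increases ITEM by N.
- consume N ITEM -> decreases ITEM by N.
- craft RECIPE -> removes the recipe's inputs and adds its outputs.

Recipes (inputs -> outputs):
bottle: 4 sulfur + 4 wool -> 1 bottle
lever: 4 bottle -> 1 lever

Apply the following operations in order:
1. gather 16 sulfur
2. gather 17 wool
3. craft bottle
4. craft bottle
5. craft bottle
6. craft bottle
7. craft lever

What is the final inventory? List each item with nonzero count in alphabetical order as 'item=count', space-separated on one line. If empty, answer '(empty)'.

After 1 (gather 16 sulfur): sulfur=16
After 2 (gather 17 wool): sulfur=16 wool=17
After 3 (craft bottle): bottle=1 sulfur=12 wool=13
After 4 (craft bottle): bottle=2 sulfur=8 wool=9
After 5 (craft bottle): bottle=3 sulfur=4 wool=5
After 6 (craft bottle): bottle=4 wool=1
After 7 (craft lever): lever=1 wool=1

Answer: lever=1 wool=1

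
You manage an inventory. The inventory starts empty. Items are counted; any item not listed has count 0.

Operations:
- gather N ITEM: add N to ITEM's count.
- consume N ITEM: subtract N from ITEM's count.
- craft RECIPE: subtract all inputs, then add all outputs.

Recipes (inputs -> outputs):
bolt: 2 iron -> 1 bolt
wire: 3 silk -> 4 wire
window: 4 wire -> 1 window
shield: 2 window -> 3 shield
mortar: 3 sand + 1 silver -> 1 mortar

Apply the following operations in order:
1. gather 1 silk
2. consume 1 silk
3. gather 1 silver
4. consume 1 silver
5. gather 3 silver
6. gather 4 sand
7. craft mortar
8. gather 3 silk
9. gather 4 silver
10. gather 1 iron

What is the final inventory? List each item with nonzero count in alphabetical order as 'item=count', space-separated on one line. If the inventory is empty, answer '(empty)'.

Answer: iron=1 mortar=1 sand=1 silk=3 silver=6

Derivation:
After 1 (gather 1 silk): silk=1
After 2 (consume 1 silk): (empty)
After 3 (gather 1 silver): silver=1
After 4 (consume 1 silver): (empty)
After 5 (gather 3 silver): silver=3
After 6 (gather 4 sand): sand=4 silver=3
After 7 (craft mortar): mortar=1 sand=1 silver=2
After 8 (gather 3 silk): mortar=1 sand=1 silk=3 silver=2
After 9 (gather 4 silver): mortar=1 sand=1 silk=3 silver=6
After 10 (gather 1 iron): iron=1 mortar=1 sand=1 silk=3 silver=6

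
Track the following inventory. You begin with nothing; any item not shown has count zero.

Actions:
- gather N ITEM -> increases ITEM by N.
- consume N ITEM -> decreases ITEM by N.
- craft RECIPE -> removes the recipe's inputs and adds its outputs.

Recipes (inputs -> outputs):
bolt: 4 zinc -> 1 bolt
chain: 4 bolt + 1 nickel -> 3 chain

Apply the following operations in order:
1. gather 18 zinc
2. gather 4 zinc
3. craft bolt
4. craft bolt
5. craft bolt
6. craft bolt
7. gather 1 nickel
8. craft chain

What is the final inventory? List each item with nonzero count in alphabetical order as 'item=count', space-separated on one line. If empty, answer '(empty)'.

Answer: chain=3 zinc=6

Derivation:
After 1 (gather 18 zinc): zinc=18
After 2 (gather 4 zinc): zinc=22
After 3 (craft bolt): bolt=1 zinc=18
After 4 (craft bolt): bolt=2 zinc=14
After 5 (craft bolt): bolt=3 zinc=10
After 6 (craft bolt): bolt=4 zinc=6
After 7 (gather 1 nickel): bolt=4 nickel=1 zinc=6
After 8 (craft chain): chain=3 zinc=6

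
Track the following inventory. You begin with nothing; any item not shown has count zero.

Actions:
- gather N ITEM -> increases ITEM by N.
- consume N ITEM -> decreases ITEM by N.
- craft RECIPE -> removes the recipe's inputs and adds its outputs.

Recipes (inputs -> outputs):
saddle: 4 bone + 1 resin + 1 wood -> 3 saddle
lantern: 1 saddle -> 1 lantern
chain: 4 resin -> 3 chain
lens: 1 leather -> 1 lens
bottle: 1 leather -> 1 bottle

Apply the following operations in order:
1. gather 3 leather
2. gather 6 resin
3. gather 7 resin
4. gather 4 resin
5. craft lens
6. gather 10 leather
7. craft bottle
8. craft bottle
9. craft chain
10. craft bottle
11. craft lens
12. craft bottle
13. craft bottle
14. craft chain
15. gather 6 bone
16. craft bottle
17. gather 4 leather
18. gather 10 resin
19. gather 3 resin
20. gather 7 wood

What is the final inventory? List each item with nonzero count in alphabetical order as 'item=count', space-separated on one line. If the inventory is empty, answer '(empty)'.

After 1 (gather 3 leather): leather=3
After 2 (gather 6 resin): leather=3 resin=6
After 3 (gather 7 resin): leather=3 resin=13
After 4 (gather 4 resin): leather=3 resin=17
After 5 (craft lens): leather=2 lens=1 resin=17
After 6 (gather 10 leather): leather=12 lens=1 resin=17
After 7 (craft bottle): bottle=1 leather=11 lens=1 resin=17
After 8 (craft bottle): bottle=2 leather=10 lens=1 resin=17
After 9 (craft chain): bottle=2 chain=3 leather=10 lens=1 resin=13
After 10 (craft bottle): bottle=3 chain=3 leather=9 lens=1 resin=13
After 11 (craft lens): bottle=3 chain=3 leather=8 lens=2 resin=13
After 12 (craft bottle): bottle=4 chain=3 leather=7 lens=2 resin=13
After 13 (craft bottle): bottle=5 chain=3 leather=6 lens=2 resin=13
After 14 (craft chain): bottle=5 chain=6 leather=6 lens=2 resin=9
After 15 (gather 6 bone): bone=6 bottle=5 chain=6 leather=6 lens=2 resin=9
After 16 (craft bottle): bone=6 bottle=6 chain=6 leather=5 lens=2 resin=9
After 17 (gather 4 leather): bone=6 bottle=6 chain=6 leather=9 lens=2 resin=9
After 18 (gather 10 resin): bone=6 bottle=6 chain=6 leather=9 lens=2 resin=19
After 19 (gather 3 resin): bone=6 bottle=6 chain=6 leather=9 lens=2 resin=22
After 20 (gather 7 wood): bone=6 bottle=6 chain=6 leather=9 lens=2 resin=22 wood=7

Answer: bone=6 bottle=6 chain=6 leather=9 lens=2 resin=22 wood=7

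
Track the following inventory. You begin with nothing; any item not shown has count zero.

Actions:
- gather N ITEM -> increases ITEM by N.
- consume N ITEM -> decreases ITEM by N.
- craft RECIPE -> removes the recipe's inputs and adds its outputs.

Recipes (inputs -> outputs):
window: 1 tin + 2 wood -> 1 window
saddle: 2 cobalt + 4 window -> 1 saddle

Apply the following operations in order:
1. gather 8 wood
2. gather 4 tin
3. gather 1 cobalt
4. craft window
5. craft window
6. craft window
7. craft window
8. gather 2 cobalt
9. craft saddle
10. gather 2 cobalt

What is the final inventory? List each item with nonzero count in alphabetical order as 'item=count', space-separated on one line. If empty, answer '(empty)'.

After 1 (gather 8 wood): wood=8
After 2 (gather 4 tin): tin=4 wood=8
After 3 (gather 1 cobalt): cobalt=1 tin=4 wood=8
After 4 (craft window): cobalt=1 tin=3 window=1 wood=6
After 5 (craft window): cobalt=1 tin=2 window=2 wood=4
After 6 (craft window): cobalt=1 tin=1 window=3 wood=2
After 7 (craft window): cobalt=1 window=4
After 8 (gather 2 cobalt): cobalt=3 window=4
After 9 (craft saddle): cobalt=1 saddle=1
After 10 (gather 2 cobalt): cobalt=3 saddle=1

Answer: cobalt=3 saddle=1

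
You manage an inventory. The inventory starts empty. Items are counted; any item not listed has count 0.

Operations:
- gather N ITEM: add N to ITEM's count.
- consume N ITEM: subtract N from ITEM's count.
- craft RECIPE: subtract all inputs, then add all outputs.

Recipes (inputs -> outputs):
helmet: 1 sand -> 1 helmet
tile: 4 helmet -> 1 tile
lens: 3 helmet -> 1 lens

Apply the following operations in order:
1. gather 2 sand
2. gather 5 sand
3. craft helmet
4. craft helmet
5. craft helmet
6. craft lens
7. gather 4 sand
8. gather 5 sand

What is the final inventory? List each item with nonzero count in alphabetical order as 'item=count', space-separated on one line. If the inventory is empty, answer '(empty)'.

Answer: lens=1 sand=13

Derivation:
After 1 (gather 2 sand): sand=2
After 2 (gather 5 sand): sand=7
After 3 (craft helmet): helmet=1 sand=6
After 4 (craft helmet): helmet=2 sand=5
After 5 (craft helmet): helmet=3 sand=4
After 6 (craft lens): lens=1 sand=4
After 7 (gather 4 sand): lens=1 sand=8
After 8 (gather 5 sand): lens=1 sand=13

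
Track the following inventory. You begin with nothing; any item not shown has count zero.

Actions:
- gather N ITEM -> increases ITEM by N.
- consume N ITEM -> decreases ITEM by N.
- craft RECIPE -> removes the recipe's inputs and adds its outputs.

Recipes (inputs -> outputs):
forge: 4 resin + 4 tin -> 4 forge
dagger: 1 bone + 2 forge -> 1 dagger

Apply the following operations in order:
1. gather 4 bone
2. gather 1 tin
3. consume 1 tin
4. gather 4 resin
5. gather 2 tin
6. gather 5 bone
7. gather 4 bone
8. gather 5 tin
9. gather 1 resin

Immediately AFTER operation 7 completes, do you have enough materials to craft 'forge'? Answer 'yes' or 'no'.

After 1 (gather 4 bone): bone=4
After 2 (gather 1 tin): bone=4 tin=1
After 3 (consume 1 tin): bone=4
After 4 (gather 4 resin): bone=4 resin=4
After 5 (gather 2 tin): bone=4 resin=4 tin=2
After 6 (gather 5 bone): bone=9 resin=4 tin=2
After 7 (gather 4 bone): bone=13 resin=4 tin=2

Answer: no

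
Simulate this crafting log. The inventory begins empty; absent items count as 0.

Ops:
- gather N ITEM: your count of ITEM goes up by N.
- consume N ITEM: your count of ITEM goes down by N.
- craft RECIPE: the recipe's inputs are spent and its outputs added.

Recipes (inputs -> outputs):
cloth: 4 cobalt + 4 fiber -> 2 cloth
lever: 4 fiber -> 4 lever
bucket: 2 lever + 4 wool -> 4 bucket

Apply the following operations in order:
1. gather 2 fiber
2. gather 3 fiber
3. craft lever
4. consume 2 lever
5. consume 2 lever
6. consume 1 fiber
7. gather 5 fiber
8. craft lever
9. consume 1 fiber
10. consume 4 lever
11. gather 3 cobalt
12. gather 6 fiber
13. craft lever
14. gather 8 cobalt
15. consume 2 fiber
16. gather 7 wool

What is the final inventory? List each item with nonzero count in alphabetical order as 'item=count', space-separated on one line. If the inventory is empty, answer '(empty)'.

Answer: cobalt=11 lever=4 wool=7

Derivation:
After 1 (gather 2 fiber): fiber=2
After 2 (gather 3 fiber): fiber=5
After 3 (craft lever): fiber=1 lever=4
After 4 (consume 2 lever): fiber=1 lever=2
After 5 (consume 2 lever): fiber=1
After 6 (consume 1 fiber): (empty)
After 7 (gather 5 fiber): fiber=5
After 8 (craft lever): fiber=1 lever=4
After 9 (consume 1 fiber): lever=4
After 10 (consume 4 lever): (empty)
After 11 (gather 3 cobalt): cobalt=3
After 12 (gather 6 fiber): cobalt=3 fiber=6
After 13 (craft lever): cobalt=3 fiber=2 lever=4
After 14 (gather 8 cobalt): cobalt=11 fiber=2 lever=4
After 15 (consume 2 fiber): cobalt=11 lever=4
After 16 (gather 7 wool): cobalt=11 lever=4 wool=7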